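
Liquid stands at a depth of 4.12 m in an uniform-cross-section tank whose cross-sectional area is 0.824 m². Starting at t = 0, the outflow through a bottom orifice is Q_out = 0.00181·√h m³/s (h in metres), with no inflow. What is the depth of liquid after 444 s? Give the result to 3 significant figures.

2.38 m

With no inflow, A dh/dt = −0.00181 √h.
∫ h^(−1/2) dh = −(0.00181/A) ∫ dt, giving 2√h = 2√h₀ − (0.00181/A) t.
√h = √4.12 − 0.00181·444/(2·0.824) = 2.0298 − 0.48765 = 1.5421.
h = 1.5421² = 2.3782 m.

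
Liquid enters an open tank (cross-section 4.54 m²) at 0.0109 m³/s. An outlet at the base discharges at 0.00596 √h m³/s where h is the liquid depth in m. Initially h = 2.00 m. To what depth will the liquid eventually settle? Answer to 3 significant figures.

3.34 m

A dh/dt = Q_in − 0.00596 √h. Steady state requires inflow = outflow:
Q_in = 0.00596 √h_ss ⇒ √h_ss = 0.0109/0.00596 = 1.8289.
h_ss = 1.8289² = 3.3447 m. (Since h₀ = 2.00 m < h_ss, the level will rise toward this value.)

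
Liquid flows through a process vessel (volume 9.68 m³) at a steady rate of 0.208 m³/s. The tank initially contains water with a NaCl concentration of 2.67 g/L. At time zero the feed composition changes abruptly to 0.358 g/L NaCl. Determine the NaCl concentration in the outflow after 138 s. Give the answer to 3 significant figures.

0.477 g/L

Unsteady species balance (constant V, well mixed): V dC/dt = Q(C_in − C).
Rewrite as dC/dt + C/τ = C_in/τ, τ = V/Q = 46.538 s.
This is linear first-order; C(t) = C_in + (C₀ − C_in) e^(−t/τ).
C(138) = 0.358 + (2.67 − 0.358)·e^(−138/46.538) = 0.358 + (2.3120)·0.051546 = 0.47717 g/L.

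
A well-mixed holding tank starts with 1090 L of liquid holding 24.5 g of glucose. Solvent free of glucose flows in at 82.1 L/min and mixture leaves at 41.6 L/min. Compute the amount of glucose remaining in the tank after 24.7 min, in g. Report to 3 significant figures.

12.6 g

Let m(t) be the amount of glucose. Volume: V(t) = V₀ + (Q_in − Q_out) t = 1090 + 40.500 t; V(24.7) = 2090.3 L.
Solute balance: dm/dt = 0 − Q_out C = −Q_out m/V(t).
Separate: dm/m = −Q_out dt/V(t) ⇒ ln(m/m₀) = −(Q_out/(Q_in−Q_out)) ln(V/V₀).
m = m₀ (V₀/V)^(Q_out/(Q_in−Q_out)) = 24.5 × (1090/2090.3)^(1.0272) = 12.551 g.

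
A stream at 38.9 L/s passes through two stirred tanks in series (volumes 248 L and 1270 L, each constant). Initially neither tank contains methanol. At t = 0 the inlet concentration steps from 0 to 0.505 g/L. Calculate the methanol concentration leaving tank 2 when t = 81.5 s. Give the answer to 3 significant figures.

0.453 g/L

Each tank obeys Vᵢ dCᵢ/dt = Q(Cᵢ₋₁ − Cᵢ), so τᵢ = Vᵢ/Q.
τ₁ = 248/38.9 = 6.3753 s; τ₂ = 1270/38.9 = 32.648 s.
Tank 1: C₁ = C_in(1 − e^(−t/τ₁)). Tank 2 (τ₁ ≠ τ₂): C₂ = C_in[1 − (τ₁ e^(−t/τ₁) − τ₂ e^(−t/τ₂))/(τ₁ − τ₂)].
At t = 81.5: e^(−t/τ₁) = 2.8062e-06, e^(−t/τ₂) = 0.082386.
C₂ = 0.505·[1 − (6.3753·2.8062e-06 − 32.648·0.082386)/(-26.272)] = 0.505·0.89762 = 0.45330 g/L.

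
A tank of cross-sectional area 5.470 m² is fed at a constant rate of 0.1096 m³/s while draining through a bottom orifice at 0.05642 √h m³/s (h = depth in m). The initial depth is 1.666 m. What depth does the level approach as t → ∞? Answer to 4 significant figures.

3.774 m

Volume balance on the tank: A dh/dt = Q_in − 0.05642 √h. At steady state dh/dt = 0:
Q_in = 0.05642 √h_ss ⇒ √h_ss = 0.1096/0.05642 = 1.94257.
h_ss = 1.94257² = 3.77359 m. (Since h₀ = 1.666 m < h_ss, the level will rise toward this value.)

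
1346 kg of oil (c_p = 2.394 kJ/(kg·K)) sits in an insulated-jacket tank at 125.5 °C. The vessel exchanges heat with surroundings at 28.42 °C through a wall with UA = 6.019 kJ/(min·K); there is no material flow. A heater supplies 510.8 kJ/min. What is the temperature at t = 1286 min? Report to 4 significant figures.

114.4 °C

First-law balance (no shaft work): M c_p dT/dt = −UA(T − T_amb) + Q̇.
dT/dt = (T_ss − T)/τ with T_ss = T_amb + Q̇/UA = 28.42 + 510.8/6.019 = 113.285 °C, τ = M c_p/UA = 1346·2.394/6.019 = 535.359 min.
Solution: T(t) = T_ss + (T₀ − T_ss) e^(−t/τ).
T(1286) = 113.285 + (12.2154)·0.0905251 = 114.390 °C.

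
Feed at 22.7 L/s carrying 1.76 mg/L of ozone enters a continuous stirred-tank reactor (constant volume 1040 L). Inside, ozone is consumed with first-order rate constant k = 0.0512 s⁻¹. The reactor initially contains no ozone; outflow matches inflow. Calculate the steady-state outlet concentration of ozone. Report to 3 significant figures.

Accumulation = in − out − consumed: V dC/dt = Q C_in − Q C − k V C.
Steady state (dC/dt = 0): C_ss = Q C_in/(Q + kV) = C_in/(1 + kV/Q).
C_ss = 22.7·1.76/(22.7 + 0.0512·1040) = 39.952/75.948 = 0.52604 mg/L.

0.526 mg/L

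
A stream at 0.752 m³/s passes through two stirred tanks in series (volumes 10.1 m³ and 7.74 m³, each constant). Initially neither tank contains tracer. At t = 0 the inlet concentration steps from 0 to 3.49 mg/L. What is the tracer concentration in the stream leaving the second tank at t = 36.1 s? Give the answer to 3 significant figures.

Each tank obeys Vᵢ dCᵢ/dt = Q(Cᵢ₋₁ − Cᵢ), so τᵢ = Vᵢ/Q.
τ₁ = 10.1/0.752 = 13.431 s; τ₂ = 7.74/0.752 = 10.293 s.
Tank 1: C₁ = C_in(1 − e^(−t/τ₁)). Tank 2 (τ₁ ≠ τ₂): C₂ = C_in[1 − (τ₁ e^(−t/τ₁) − τ₂ e^(−t/τ₂))/(τ₁ − τ₂)].
At t = 36.1: e^(−t/τ₁) = 0.068028, e^(−t/τ₂) = 0.029975.
C₂ = 3.49·[1 − (13.431·0.068028 − 10.293·0.029975)/(3.1383)] = 3.49·0.80717 = 2.8170 mg/L.

2.82 mg/L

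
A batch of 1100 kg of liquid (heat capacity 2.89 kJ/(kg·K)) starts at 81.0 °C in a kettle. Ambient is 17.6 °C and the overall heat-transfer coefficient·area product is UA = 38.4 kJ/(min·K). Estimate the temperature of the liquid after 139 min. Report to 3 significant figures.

29.4 °C

Energy balance: M c_p dT/dt = −UA(T − T_amb).
dT/dt = (T_ss − T)/τ with T_ss = T_amb = 17.600 °C, τ = M c_p/UA = 1100·2.89/38.4 = 82.786 min.
This is linear first-order; T(t) = T_ss + (T₀ − T_ss) e^(−t/τ).
T(139) = 17.600 + (63.400)·0.18656 = 29.428 °C.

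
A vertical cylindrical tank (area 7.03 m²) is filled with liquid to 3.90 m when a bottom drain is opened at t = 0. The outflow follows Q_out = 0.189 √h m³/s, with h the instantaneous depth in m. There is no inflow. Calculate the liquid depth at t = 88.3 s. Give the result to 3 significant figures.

A dh/dt = −Q_out = −0.189 √h.
∫ h^(−1/2) dh = −(0.189/A) ∫ dt, giving 2√h = 2√h₀ − (0.189/A) t.
√h = √3.90 − 0.189·88.3/(2·7.03) = 1.9748 − 1.1870 = 0.78788.
h = 0.78788² = 0.62075 m.

0.621 m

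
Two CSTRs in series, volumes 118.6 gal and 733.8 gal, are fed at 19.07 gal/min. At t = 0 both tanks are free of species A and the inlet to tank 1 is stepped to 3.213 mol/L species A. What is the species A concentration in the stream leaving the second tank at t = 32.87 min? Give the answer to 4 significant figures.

Each tank obeys Vᵢ dCᵢ/dt = Q(Cᵢ₋₁ − Cᵢ), so τᵢ = Vᵢ/Q.
τ₁ = 118.6/19.07 = 6.21919 min; τ₂ = 733.8/19.07 = 38.4793 min.
Tank 1: C₁ = C_in(1 − e^(−t/τ₁)). Tank 2 (τ₁ ≠ τ₂): C₂ = C_in[1 − (τ₁ e^(−t/τ₁) − τ₂ e^(−t/τ₂))/(τ₁ − τ₂)].
At t = 32.87: e^(−t/τ₁) = 0.00506575, e^(−t/τ₂) = 0.425613.
C₂ = 3.213·[1 − (6.21919·0.00506575 − 38.4793·0.425613)/(-32.2601)] = 3.213·0.493313 = 1.58502 mol/L.

1.585 mol/L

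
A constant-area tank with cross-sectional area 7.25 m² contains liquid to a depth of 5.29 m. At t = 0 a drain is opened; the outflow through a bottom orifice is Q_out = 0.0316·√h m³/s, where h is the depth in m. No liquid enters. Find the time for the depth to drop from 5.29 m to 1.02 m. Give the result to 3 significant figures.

With no inflow, A dh/dt = −0.0316 √h.
This is separable: 2 d(√h)/dt = −0.0316/A, so √h = √h₀ − (0.0316/(2A)) t.
t = 2A(√h₀ − √h)/0.0316 = 2·7.25·(√5.29 − √1.02)/0.0316
  = 14.500 × (2.3000 − 1.0100) / 0.0316 = 591.95 s.

592 s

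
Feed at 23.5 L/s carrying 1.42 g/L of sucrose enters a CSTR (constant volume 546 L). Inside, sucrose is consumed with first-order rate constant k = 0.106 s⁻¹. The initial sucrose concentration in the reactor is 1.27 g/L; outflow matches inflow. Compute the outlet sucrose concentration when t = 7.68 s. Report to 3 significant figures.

0.684 g/L

V dC/dt = Q(C_in − C) − k V C.
dC/dt = (Q/V) C_in − (Q/V + k) C; effective rate a = Q/V + k = 0.043040 + 0.106 = 0.14904 s⁻¹.
C_ss = Q C_in/(Q + kV) = 0.41007 g/L; C(t) = C_ss + (C₀ − C_ss) e^(−a t).
C(7.68) = 0.41007 + (0.85993)·e^(−0.14904·7.68) = 0.41007 + (0.85993)·0.31834 = 0.68382 g/L.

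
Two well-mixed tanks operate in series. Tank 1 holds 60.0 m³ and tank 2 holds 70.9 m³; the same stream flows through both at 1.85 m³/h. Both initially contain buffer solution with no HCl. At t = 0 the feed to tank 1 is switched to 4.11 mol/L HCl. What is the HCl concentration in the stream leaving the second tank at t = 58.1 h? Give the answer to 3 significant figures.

2.01 mol/L

Each tank obeys Vᵢ dCᵢ/dt = Q(Cᵢ₋₁ − Cᵢ), so τᵢ = Vᵢ/Q.
τ₁ = 60.0/1.85 = 32.432 h; τ₂ = 70.9/1.85 = 38.324 h.
Tank 1: C₁ = C_in(1 − e^(−t/τ₁)). Tank 2 (τ₁ ≠ τ₂): C₂ = C_in[1 − (τ₁ e^(−t/τ₁) − τ₂ e^(−t/τ₂))/(τ₁ − τ₂)].
At t = 58.1: e^(−t/τ₁) = 0.16672, e^(−t/τ₂) = 0.21959.
C₂ = 4.11·[1 − (32.432·0.16672 − 38.324·0.21959)/(-5.8919)] = 4.11·0.48943 = 2.0115 mol/L.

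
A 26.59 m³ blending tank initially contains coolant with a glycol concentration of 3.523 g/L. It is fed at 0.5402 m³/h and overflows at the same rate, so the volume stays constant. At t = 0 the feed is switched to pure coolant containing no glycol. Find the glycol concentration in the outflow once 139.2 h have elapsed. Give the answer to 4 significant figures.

Mass balance on the solute (V constant): V dC/dt = Q(C_in − C).
Time constant τ = V/Q = 26.59/0.5402 = 49.2225 h.
Solution: C(t) = C_in + (C₀ − C_in) e^(−t/τ).
C(139.2) = 0 + (3.523 − 0)·e^(−139.2/49.2225) = 0 + (3.52300)·0.0591325 = 0.208324 g/L.

0.2083 g/L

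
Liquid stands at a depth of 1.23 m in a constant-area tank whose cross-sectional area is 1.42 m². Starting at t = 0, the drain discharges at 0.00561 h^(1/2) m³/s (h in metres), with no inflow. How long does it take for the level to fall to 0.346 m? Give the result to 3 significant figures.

With no inflow, A dh/dt = −0.00561 √h.
∫ h^(−1/2) dh = −(0.00561/A) ∫ dt, giving 2√h = 2√h₀ − (0.00561/A) t.
t = 2A(√h₀ − √h)/0.00561 = 2·1.42·(√1.23 − √0.346)/0.00561
  = 2.8400 × (1.1091 − 0.58822) / 0.00561 = 263.67 s.

264 s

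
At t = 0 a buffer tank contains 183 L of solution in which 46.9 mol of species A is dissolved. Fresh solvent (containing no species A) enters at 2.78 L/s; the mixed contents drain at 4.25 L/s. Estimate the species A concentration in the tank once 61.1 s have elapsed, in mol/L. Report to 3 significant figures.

Total volume: dV/dt = Q_in − Q_out = -1.4700 L/s, so V(t) = 183 − 1.4700 t and V(61.1) = 93.183 L.
Solute balance: dm/dt = 0 − Q_out C = −Q_out m/V(t).
Separate: dm/m = −Q_out dt/V(t) ⇒ ln(m/m₀) = −(Q_out/(Q_in−Q_out)) ln(V/V₀).
m = m₀ (V₀/V)^(Q_out/(Q_in−Q_out)) = 46.9 × (183/93.183)^(-2.8912) = 6.6640 mol.
C = m/V = 6.6640/93.183 = 0.071515 mol/L.

0.0715 mol/L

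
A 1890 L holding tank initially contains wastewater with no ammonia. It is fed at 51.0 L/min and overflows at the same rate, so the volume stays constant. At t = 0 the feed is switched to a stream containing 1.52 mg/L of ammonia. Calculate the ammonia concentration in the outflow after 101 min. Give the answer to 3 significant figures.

1.42 mg/L

Species balance on the tank: V dC/dt = Q(C_in − C).
Time constant τ = V/Q = 1890/51.0 = 37.059 min.
C approaches C_in exponentially: C(t) = C_in + (C₀ − C_in) e^(−t/τ).
C(101) = 1.52 + (0 − 1.52)·e^(−101/37.059) = 1.52 + (-1.5200)·0.065520 = 1.4204 mg/L.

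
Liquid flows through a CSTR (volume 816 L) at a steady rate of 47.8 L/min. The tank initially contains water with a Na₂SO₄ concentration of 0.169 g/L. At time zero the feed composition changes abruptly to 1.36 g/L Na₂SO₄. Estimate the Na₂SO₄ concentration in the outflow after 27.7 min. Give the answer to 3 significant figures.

Unsteady species balance (constant V, well mixed): V dC/dt = Q(C_in − C).
Rewrite as dC/dt + C/τ = C_in/τ, τ = V/Q = 17.071 min.
C approaches C_in exponentially: C(t) = C_in + (C₀ − C_in) e^(−t/τ).
C(27.7) = 1.36 + (0.169 − 1.36)·e^(−27.7/17.071) = 1.36 + (-1.1910)·0.19738 = 1.1249 g/L.

1.12 g/L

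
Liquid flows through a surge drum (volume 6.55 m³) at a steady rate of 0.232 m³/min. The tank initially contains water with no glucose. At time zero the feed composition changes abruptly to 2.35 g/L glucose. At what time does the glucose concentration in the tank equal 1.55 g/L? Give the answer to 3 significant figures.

30.4 min

Species balance: V dC/dt = Q(C_in − C) ⇒ τ = V/Q = 28.233 min.
C(t) = C_in + (C₀ − C_in) e^(−t/τ). Set C = 1.55 and solve for t:
e^(−t/τ) = (C − C_in)/(C₀ − C_in) = (1.55 − 2.35)/(0 − 2.35) = 0.34043
t = −τ ln(…) = 28.233 × 1.0776 = 30.422 min.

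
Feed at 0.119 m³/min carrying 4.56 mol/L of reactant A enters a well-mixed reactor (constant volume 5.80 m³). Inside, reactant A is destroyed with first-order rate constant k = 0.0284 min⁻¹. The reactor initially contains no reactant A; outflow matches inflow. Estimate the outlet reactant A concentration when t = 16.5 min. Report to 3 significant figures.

1.06 mol/L

Accumulation = in − out − consumed: V dC/dt = Q C_in − Q C − k V C.
dC/dt = (Q/V) C_in − (Q/V + k) C; effective rate a = Q/V + k = 0.020517 + 0.0284 = 0.048917 min⁻¹.
C_ss = Q C_in/(Q + kV) = 1.9126 mol/L; C(t) = C_ss + (C₀ − C_ss) e^(−a t).
C(16.5) = 1.9126 + (-1.9126)·e^(−0.048917·16.5) = 1.9126 + (-1.9126)·0.44613 = 1.0593 mol/L.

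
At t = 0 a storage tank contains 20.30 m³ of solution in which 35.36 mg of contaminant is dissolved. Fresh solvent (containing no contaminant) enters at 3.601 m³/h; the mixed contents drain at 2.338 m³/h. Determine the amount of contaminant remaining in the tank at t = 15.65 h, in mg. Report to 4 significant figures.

Let m(t) be the amount of contaminant. Volume: V(t) = V₀ + (Q_in − Q_out) t = 20.30 + 1.26300 t; V(15.65) = 40.0660 m³.
Solute balance: dm/dt = 0 − Q_out C = −Q_out m/V(t).
dm/m = −Q_out dt/(V₀ + 1.26300 t); integrating gives ln(m/m₀) = −(Q_out/(Q_in−Q_out)) ln(V/V₀).
m = m₀ (V₀/V)^(Q_out/(Q_in−Q_out)) = 35.36 × (20.30/40.0660)^(1.85115) = 10.0440 mg.

10.04 mg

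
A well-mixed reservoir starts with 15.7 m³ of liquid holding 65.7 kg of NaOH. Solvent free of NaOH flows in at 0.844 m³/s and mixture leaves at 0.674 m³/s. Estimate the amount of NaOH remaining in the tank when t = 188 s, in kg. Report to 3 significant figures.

0.805 kg

Let m(t) be the amount of NaOH. Volume: V(t) = V₀ + (Q_in − Q_out) t = 15.7 + 0.17000 t; V(188) = 47.660 m³.
Species balance (pure solvent in): dm/dt = −Q_out · m/V(t).
Separate: dm/m = −Q_out dt/V(t) ⇒ ln(m/m₀) = −(Q_out/(Q_in−Q_out)) ln(V/V₀).
m = m₀ (V₀/V)^(Q_out/(Q_in−Q_out)) = 65.7 × (15.7/47.660)^(3.9647) = 0.80458 kg.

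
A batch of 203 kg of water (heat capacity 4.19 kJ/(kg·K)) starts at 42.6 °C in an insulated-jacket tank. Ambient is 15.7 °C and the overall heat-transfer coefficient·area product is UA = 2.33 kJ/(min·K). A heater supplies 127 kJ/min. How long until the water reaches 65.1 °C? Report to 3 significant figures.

616 min

Lumped-capacitance energy balance: M c_p dT/dt = UA(T_amb − T) + Q̇.
τ = M c_p/UA = 365.05 min; T_ss = T_amb + Q̇/UA = 15.7 + 127/2.33 = 70.206 °C.
T(t) = T_ss + (T₀ − T_ss)e^(−t/τ); set T = 65.1:
t = −τ ln[(T − T_ss)/(T₀ − T_ss)] = −365.05 · ln(0.18497) = 616.04 min.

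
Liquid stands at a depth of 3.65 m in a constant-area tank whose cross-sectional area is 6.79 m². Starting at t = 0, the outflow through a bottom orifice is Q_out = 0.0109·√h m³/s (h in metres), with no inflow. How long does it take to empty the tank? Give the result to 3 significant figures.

Accumulation of liquid (constant cross-section A): A dh/dt = −0.0109 √h.
∫ h^(−1/2) dh = −(0.0109/A) ∫ dt, giving 2√h = 2√h₀ − (0.0109/A) t.
Tank is empty when √h = 0: t_empty = 2A√h₀/0.0109.
t_empty = 2·6.79·√3.65/0.0109 = 13.580·1.9105/0.0109 = 2380.2 s.

2380 s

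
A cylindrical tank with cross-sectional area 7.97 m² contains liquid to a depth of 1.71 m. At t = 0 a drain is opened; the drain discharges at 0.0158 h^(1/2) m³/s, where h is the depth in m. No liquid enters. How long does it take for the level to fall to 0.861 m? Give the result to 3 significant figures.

383 s

With no inflow, A dh/dt = −0.0158 √h.
Separate and integrate: 2(√h − √h₀) = −(0.0158/A) t.
t = 2A(√h₀ − √h)/0.0158 = 2·7.97·(√1.71 − √0.861)/0.0158
  = 15.940 × (1.3077 − 0.92790) / 0.0158 = 383.13 s.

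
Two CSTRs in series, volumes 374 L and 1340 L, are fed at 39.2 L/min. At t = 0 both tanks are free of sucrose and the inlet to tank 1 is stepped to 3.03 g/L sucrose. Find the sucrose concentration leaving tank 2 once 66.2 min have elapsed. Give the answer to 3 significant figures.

2.43 g/L

Each tank obeys Vᵢ dCᵢ/dt = Q(Cᵢ₋₁ − Cᵢ), so τᵢ = Vᵢ/Q.
τ₁ = 374/39.2 = 9.5408 min; τ₂ = 1340/39.2 = 34.184 min.
Tank 1: C₁ = C_in(1 − e^(−t/τ₁)). Tank 2 (τ₁ ≠ τ₂): C₂ = C_in[1 − (τ₁ e^(−t/τ₁) − τ₂ e^(−t/τ₂))/(τ₁ − τ₂)].
At t = 66.2: e^(−t/τ₁) = 0.00096962, e^(−t/τ₂) = 0.14419.
C₂ = 3.03·[1 − (9.5408·0.00096962 − 34.184·0.14419)/(-24.643)] = 3.03·0.80036 = 2.4251 g/L.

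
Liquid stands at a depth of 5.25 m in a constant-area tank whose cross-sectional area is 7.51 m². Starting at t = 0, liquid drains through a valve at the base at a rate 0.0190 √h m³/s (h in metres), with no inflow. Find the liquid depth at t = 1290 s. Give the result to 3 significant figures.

With no inflow, A dh/dt = −0.0190 √h.
Separate and integrate: 2(√h − √h₀) = −(0.0190/A) t.
√h = √5.25 − 0.0190·1290/(2·7.51) = 2.2913 − 1.6318 = 0.65946.
h = 0.65946² = 0.43489 m.

0.435 m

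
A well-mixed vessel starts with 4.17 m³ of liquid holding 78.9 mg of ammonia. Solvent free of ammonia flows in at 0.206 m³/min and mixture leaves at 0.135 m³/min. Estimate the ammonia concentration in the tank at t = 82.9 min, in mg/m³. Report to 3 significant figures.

1.47 mg/m³

Total volume: dV/dt = Q_in − Q_out = 0.071000 m³/min, so V(t) = 4.17 + 0.071000 t and V(82.9) = 10.056 m³.
Species balance (pure solvent in): dm/dt = −Q_out · m/V(t).
dm/m = −Q_out dt/(V₀ + 0.071000 t); integrating gives ln(m/m₀) = −(Q_out/(Q_in−Q_out)) ln(V/V₀).
m = m₀ (V₀/V)^(Q_out/(Q_in−Q_out)) = 78.9 × (4.17/10.056)^(1.9014) = 14.798 mg.
C = m/V = 14.798/10.056 = 1.4716 mg/m³.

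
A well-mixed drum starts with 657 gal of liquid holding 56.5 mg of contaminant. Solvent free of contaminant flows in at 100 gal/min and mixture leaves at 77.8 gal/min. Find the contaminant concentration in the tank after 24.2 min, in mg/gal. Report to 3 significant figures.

0.00583 mg/gal

Let m(t) be the amount of contaminant. Volume: V(t) = V₀ + (Q_in − Q_out) t = 657 + 22.200 t; V(24.2) = 1194.2 gal.
Solute balance: dm/dt = 0 − Q_out C = −Q_out m/V(t).
dm/m = −Q_out dt/(V₀ + 22.200 t); integrating gives ln(m/m₀) = −(Q_out/(Q_in−Q_out)) ln(V/V₀).
m = m₀ (V₀/V)^(Q_out/(Q_in−Q_out)) = 56.5 × (657/1194.2)^(3.5045) = 6.9589 mg.
C = m/V = 6.9589/1194.2 = 0.0058270 mg/gal.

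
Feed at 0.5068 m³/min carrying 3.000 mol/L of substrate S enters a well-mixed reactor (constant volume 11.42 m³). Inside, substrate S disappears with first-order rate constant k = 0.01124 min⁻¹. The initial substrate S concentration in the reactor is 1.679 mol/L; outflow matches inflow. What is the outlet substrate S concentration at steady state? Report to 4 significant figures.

2.394 mol/L

Species balance: V dC/dt = Q C_in − Q C − k V C.
At steady state: 0 = Q C_in − (Q + kV) C_ss, so C_ss = Q C_in/(Q + kV).
C_ss = 0.5068·3.000/(0.5068 + 0.01124·11.42) = 1.52040/0.635161 = 2.39372 mol/L.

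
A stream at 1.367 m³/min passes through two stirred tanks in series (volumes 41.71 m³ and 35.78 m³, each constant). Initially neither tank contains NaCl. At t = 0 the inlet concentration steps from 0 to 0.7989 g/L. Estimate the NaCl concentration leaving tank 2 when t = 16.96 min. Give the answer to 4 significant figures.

0.09733 g/L

Time constants: τᵢ = Vᵢ/Q for each well-mixed tank.
τ₁ = 41.71/1.367 = 30.5121 min; τ₂ = 35.78/1.367 = 26.1741 min.
Solving the cascade with C₁(0)=C₂(0)=0 gives C₂(t) = C_in[1 − (τ₁ e^(−t/τ₁) − τ₂ e^(−t/τ₂))/(τ₁ − τ₂)].
At t = 16.96: e^(−t/τ₁) = 0.573587, e^(−t/τ₂) = 0.523107.
C₂ = 0.7989·[1 − (30.5121·0.573587 − 26.1741·0.523107)/(4.33797)] = 0.7989·0.121832 = 0.0973316 g/L.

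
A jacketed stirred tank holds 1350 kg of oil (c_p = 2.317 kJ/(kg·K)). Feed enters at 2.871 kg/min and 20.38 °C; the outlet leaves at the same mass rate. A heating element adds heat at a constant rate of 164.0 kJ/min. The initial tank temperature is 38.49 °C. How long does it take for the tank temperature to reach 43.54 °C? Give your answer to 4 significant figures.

694.6 min

M c_p dT/dt = ṁ c_p (T_in − T) + Q̇.
τ = M/ṁ = 470.219 min; T_ss = T_in + Q̇/(ṁ c_p) = 45.0338 °C.
T(t) = T_ss + (T₀ − T_ss) e^(−t/τ). Set T = 43.54:
e^(−t/τ) = (43.54 − 45.0338)/(38.49 − 45.0338) = 0.228282
t = −470.219 · ln(0.228282) = 694.595 min.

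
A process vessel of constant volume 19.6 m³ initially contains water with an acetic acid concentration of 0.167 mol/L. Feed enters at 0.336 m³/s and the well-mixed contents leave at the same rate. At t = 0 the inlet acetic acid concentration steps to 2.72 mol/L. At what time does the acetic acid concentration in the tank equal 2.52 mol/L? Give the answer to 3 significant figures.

Species balance on the tank: V dC/dt = Q(C_in − C), so τ = V/Q = 58.333 s.
C(t) = C_in + (C₀ − C_in) e^(−t/τ). Set C = 2.52 and solve for t:
e^(−t/τ) = (C − C_in)/(C₀ − C_in) = (2.52 − 2.72)/(0.167 − 2.72) = 0.078339
t = −τ ln(…) = 58.333 × 2.5467 = 148.56 s.

149 s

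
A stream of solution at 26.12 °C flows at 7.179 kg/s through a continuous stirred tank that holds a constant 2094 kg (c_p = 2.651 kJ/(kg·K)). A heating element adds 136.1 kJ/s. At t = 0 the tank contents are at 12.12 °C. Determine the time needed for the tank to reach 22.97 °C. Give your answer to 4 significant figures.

Heat balance on the well-mixed liquid: M c_p dT/dt = ṁ c_p (T_in − T) + 136.1.
τ = M/ṁ = 291.684 s; T_ss = T_in + Q̇/(ṁ c_p) = 33.2713 °C.
T(t) = T_ss + (T₀ − T_ss) e^(−t/τ). Set T = 22.97:
e^(−t/τ) = (22.97 − 33.2713)/(12.12 − 33.2713) = 0.487029
t = −291.684 · ln(0.487029) = 209.847 s.

209.8 s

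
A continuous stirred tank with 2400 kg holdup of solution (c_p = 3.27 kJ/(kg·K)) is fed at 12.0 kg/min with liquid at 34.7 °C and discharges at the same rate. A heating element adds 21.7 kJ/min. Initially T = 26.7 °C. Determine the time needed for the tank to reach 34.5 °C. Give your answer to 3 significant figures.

486 min

M c_p dT/dt = ṁ c_p (T_in − T) + Q̇.
τ = M/ṁ = 200.00 min; T_ss = T_in + Q̇/(ṁ c_p) = 35.253 °C.
T(t) = T_ss + (T₀ − T_ss) e^(−t/τ). Set T = 34.5:
e^(−t/τ) = (34.5 − 35.253)/(26.7 − 35.253) = 0.088040
t = −200.00 · ln(0.088040) = 485.99 min.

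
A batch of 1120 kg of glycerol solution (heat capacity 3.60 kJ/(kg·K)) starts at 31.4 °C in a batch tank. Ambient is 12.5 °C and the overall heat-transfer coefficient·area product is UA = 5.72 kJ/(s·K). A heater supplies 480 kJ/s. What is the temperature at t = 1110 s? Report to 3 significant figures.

83.0 °C

First-law balance (no shaft work): M c_p dT/dt = −UA(T − T_amb) + Q̇.
dT/dt = (T_ss − T)/τ with T_ss = T_amb + Q̇/UA = 12.5 + 480/5.72 = 96.416 °C, τ = M c_p/UA = 1120·3.60/5.72 = 704.90 s.
Integrating: T(t) = T_ss + (T₀ − T_ss) e^(−t/τ).
T(1110) = 96.416 + (-65.016)·0.20707 = 82.953 °C.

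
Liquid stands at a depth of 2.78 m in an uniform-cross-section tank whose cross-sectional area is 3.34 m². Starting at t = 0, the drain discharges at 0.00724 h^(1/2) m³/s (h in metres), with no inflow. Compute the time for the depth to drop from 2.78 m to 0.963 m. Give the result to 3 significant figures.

Accumulation of liquid (constant cross-section A): A dh/dt = −0.00724 √h.
∫ h^(−1/2) dh = −(0.00724/A) ∫ dt, giving 2√h = 2√h₀ − (0.00724/A) t.
t = 2A(√h₀ − √h)/0.00724 = 2·3.34·(√2.78 − √0.963)/0.00724
  = 6.6800 × (1.6673 − 0.98133) / 0.00724 = 632.95 s.

633 s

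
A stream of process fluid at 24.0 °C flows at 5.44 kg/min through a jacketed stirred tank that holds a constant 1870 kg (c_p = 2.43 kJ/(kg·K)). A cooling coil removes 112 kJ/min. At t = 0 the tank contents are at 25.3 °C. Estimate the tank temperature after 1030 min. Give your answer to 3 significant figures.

16.0 °C

M c_p dT/dt = ṁ c_p (T_in − T) − Q̇.
Rearrange: dT/dt = (T_ss − T)/τ with τ = M/ṁ = 343.75 min and T_ss = T_in − Q̇/(ṁ c_p) = 15.527 °C.
This is linear first-order; T(t) = T_ss + (T₀ − T_ss) e^(−t/τ).
T(1030) = 15.527 + (9.7725)·e^(−1030/343.75) = 15.527 + (9.7725)·0.049968 = 16.016 °C.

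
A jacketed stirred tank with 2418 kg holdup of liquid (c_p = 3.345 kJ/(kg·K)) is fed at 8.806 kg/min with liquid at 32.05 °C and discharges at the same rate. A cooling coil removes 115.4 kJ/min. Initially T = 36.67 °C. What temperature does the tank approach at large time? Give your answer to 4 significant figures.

M c_p dT/dt = ṁ c_p (T_in − T) − Q̇.
At steady state dT/dt = 0 ⇒ T_ss = T_in − Q̇/(ṁ c_p) = 32.05 − 115.4/(8.806·3.345) = 28.1323 °C.

28.13 °C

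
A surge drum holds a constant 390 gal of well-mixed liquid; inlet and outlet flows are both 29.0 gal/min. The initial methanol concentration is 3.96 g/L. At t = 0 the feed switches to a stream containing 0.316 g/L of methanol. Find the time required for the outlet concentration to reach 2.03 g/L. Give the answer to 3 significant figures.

10.1 min

Transient balance on the dissolved component: V dC/dt = Q(C_in − C), so τ = V/Q = 13.448 min.
C(t) = C_in + (C₀ − C_in) e^(−t/τ). Set C = 2.03 and solve for t:
e^(−t/τ) = (C − C_in)/(C₀ − C_in) = (2.03 − 0.316)/(3.96 − 0.316) = 0.47036
t = −τ ln(…) = 13.448 × 0.75425 = 10.143 min.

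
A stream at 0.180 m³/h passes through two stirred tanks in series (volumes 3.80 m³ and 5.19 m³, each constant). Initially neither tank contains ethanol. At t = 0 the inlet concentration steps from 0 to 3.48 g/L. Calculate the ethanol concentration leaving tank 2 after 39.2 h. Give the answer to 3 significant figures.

Each tank obeys Vᵢ dCᵢ/dt = Q(Cᵢ₋₁ − Cᵢ), so τᵢ = Vᵢ/Q.
τ₁ = 3.80/0.180 = 21.111 h; τ₂ = 5.19/0.180 = 28.833 h.
Solving the cascade with C₁(0)=C₂(0)=0 gives C₂(t) = C_in[1 − (τ₁ e^(−t/τ₁) − τ₂ e^(−t/τ₂))/(τ₁ − τ₂)].
At t = 39.2: e^(−t/τ₁) = 0.15617, e^(−t/τ₂) = 0.25678.
C₂ = 3.48·[1 − (21.111·0.15617 − 28.833·0.25678)/(-7.7222)] = 3.48·0.46816 = 1.6292 g/L.

1.63 g/L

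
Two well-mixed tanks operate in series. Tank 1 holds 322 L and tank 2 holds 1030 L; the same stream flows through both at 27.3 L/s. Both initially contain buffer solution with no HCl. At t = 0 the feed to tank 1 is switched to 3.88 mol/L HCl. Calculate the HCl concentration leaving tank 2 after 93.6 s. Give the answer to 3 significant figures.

3.41 mol/L

Each tank obeys Vᵢ dCᵢ/dt = Q(Cᵢ₋₁ − Cᵢ), so τᵢ = Vᵢ/Q.
τ₁ = 322/27.3 = 11.795 s; τ₂ = 1030/27.3 = 37.729 s.
Solving the cascade with C₁(0)=C₂(0)=0 gives C₂(t) = C_in[1 − (τ₁ e^(−t/τ₁) − τ₂ e^(−t/τ₂))/(τ₁ − τ₂)].
At t = 93.6: e^(−t/τ₁) = 0.00035776, e^(−t/τ₂) = 0.083672.
C₂ = 3.88·[1 − (11.795·0.00035776 − 37.729·0.083672)/(-25.934)] = 3.88·0.87844 = 3.4083 mol/L.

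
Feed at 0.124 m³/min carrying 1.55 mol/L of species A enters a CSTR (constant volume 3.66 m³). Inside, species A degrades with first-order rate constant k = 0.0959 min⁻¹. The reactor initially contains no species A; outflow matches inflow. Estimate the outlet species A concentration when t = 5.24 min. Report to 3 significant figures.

0.200 mol/L

Species balance: V dC/dt = Q C_in − Q C − k V C.
dC/dt = (Q/V) C_in − (Q/V + k) C; effective rate a = Q/V + k = 0.033880 + 0.0959 = 0.12978 min⁻¹.
C_ss = Q C_in/(Q + kV) = 0.40464 mol/L; C(t) = C_ss + (C₀ − C_ss) e^(−a t).
C(5.24) = 0.40464 + (-0.40464)·e^(−0.12978·5.24) = 0.40464 + (-0.40464)·0.50659 = 0.19965 mol/L.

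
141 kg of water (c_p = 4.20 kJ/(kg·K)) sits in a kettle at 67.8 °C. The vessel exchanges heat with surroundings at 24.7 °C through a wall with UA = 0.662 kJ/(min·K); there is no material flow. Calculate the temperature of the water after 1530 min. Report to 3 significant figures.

M c_p dT/dt = −UA(T − T_amb).
dT/dt = (T_ss − T)/τ with T_ss = T_amb = 24.700 °C, τ = M c_p/UA = 141·4.20/0.662 = 894.56 min.
T approaches T_ss exponentially: T(t) = T_ss + (T₀ − T_ss) e^(−t/τ).
T(1530) = 24.700 + (43.100)·0.18081 = 32.493 °C.

32.5 °C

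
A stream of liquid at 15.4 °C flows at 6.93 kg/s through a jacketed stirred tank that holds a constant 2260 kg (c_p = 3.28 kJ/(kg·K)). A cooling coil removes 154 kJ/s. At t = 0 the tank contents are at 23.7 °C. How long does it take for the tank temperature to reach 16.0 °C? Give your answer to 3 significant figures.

Heat balance on the well-mixed liquid: M c_p dT/dt = ṁ c_p (T_in − T) − 154.
τ = M/ṁ = 326.12 s; T_ss = T_in − Q̇/(ṁ c_p) = 8.6249 °C.
T(t) = T_ss + (T₀ − T_ss) e^(−t/τ). Set T = 16.0:
e^(−t/τ) = (16.0 − 8.6249)/(23.7 − 8.6249) = 0.48922
t = −326.12 · ln(0.48922) = 233.15 s.

233 s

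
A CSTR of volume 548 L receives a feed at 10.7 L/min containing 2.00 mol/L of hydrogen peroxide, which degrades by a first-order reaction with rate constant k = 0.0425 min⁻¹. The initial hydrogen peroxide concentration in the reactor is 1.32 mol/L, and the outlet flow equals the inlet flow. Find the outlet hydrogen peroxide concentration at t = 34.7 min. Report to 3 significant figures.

0.710 mol/L

Species balance: V dC/dt = Q C_in − Q C − k V C.
This is linear with rate a = Q/V + k = 0.062026 min⁻¹.
C_ss = Q C_in/(Q + kV) = 0.62960 mol/L; C(t) = C_ss + (C₀ − C_ss) e^(−a t).
C(34.7) = 0.62960 + (0.69040)·e^(−0.062026·34.7) = 0.62960 + (0.69040)·0.11622 = 0.70983 mol/L.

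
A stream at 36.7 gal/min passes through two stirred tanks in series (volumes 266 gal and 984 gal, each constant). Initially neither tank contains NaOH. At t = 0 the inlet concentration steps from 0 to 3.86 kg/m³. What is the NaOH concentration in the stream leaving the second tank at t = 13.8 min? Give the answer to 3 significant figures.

Time constants: τᵢ = Vᵢ/Q for each well-mixed tank.
τ₁ = 266/36.7 = 7.2480 min; τ₂ = 984/36.7 = 26.812 min.
Solving the cascade with C₁(0)=C₂(0)=0 gives C₂(t) = C_in[1 − (τ₁ e^(−t/τ₁) − τ₂ e^(−t/τ₂))/(τ₁ − τ₂)].
At t = 13.8: e^(−t/τ₁) = 0.14897, e^(−t/τ₂) = 0.59768.
C₂ = 3.86·[1 − (7.2480·0.14897 − 26.812·0.59768)/(-19.564)] = 3.86·0.23608 = 0.91128 kg/m³.

0.911 kg/m³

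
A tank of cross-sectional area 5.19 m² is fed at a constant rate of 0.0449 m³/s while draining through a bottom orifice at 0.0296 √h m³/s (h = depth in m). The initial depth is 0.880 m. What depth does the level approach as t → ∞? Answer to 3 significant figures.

Volume balance on the tank: A dh/dt = Q_in − 0.0296 √h. At steady state dh/dt = 0:
Q_in = 0.0296 √h_ss ⇒ √h_ss = 0.0449/0.0296 = 1.5169.
h_ss = 1.5169² = 2.3010 m. (Since h₀ = 0.880 m < h_ss, the level will rise toward this value.)

2.30 m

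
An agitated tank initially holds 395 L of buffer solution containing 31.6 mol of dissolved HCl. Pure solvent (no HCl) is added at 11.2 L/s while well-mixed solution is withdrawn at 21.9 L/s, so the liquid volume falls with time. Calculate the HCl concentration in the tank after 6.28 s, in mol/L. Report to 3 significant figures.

Let m(t) be the amount of HCl. Volume: V(t) = V₀ + (Q_in − Q_out) t = 395 − 10.700 t; V(6.28) = 327.80 L.
Species balance (pure solvent in): dm/dt = −Q_out · m/V(t).
Separate: dm/m = −Q_out dt/V(t) ⇒ ln(m/m₀) = −(Q_out/(Q_in−Q_out)) ln(V/V₀).
m = m₀ (V₀/V)^(Q_out/(Q_in−Q_out)) = 31.6 × (395/327.80)^(-2.0467) = 21.574 mol.
C = m/V = 21.574/327.80 = 0.065815 mol/L.

0.0658 mol/L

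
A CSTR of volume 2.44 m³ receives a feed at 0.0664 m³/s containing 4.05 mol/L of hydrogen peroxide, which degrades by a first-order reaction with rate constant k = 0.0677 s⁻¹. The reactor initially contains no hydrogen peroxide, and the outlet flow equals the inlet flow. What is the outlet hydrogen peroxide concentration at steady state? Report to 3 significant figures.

Accumulation = in − out − consumed: V dC/dt = Q C_in − Q C − k V C.
Steady state (dC/dt = 0): C_ss = Q C_in/(Q + kV) = C_in/(1 + kV/Q).
C_ss = 0.0664·4.05/(0.0664 + 0.0677·2.44) = 0.26892/0.23159 = 1.1612 mol/L.

1.16 mol/L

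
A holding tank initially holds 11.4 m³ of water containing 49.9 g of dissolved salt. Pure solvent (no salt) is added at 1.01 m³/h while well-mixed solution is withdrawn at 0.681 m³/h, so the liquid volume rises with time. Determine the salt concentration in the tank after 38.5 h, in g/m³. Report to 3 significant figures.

Let m(t) be the amount of salt. Volume: V(t) = V₀ + (Q_in − Q_out) t = 11.4 + 0.32900 t; V(38.5) = 24.066 m³.
No salt enters, so dm/dt = −Q_out · (m/V).
Separate: dm/m = −Q_out dt/V(t) ⇒ ln(m/m₀) = −(Q_out/(Q_in−Q_out)) ln(V/V₀).
m = m₀ (V₀/V)^(Q_out/(Q_in−Q_out)) = 49.9 × (11.4/24.066)^(2.0699) = 10.627 g.
C = m/V = 10.627/24.066 = 0.44156 g/m³.

0.442 g/m³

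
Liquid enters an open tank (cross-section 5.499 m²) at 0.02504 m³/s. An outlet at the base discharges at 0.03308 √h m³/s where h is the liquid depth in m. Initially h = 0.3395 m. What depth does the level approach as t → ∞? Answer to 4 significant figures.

Level balance: A dh/dt = 0.02504 − 0.03308 √h. Setting dh/dt = 0:
Q_in = 0.03308 √h_ss ⇒ √h_ss = 0.02504/0.03308 = 0.756953.
h_ss = 0.756953² = 0.572978 m. (Since h₀ = 0.3395 m < h_ss, the level will rise toward this value.)

0.5730 m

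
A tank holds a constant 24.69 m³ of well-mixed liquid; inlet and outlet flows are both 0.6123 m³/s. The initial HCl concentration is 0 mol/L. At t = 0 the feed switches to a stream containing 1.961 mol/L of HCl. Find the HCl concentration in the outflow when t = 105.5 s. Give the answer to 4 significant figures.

Accumulation = in − out for the solute gives V dC/dt = Q(C_in − C).
Time constant τ = V/Q = 24.69/0.6123 = 40.3234 s.
Solution: C(t) = C_in + (C₀ − C_in) e^(−t/τ).
C(105.5) = 1.961 + (0 − 1.961)·e^(−105.5/40.3234) = 1.961 + (-1.96100)·0.0730692 = 1.81771 mol/L.

1.818 mol/L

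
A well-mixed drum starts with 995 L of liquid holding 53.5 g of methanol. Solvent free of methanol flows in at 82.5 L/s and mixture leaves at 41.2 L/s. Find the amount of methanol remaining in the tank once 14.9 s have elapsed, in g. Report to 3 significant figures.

Total volume: dV/dt = Q_in − Q_out = 41.300 L/s, so V(t) = 995 + 41.300 t and V(14.9) = 1610.4 L.
Solute balance: dm/dt = 0 − Q_out C = −Q_out m/V(t).
dm/m = −Q_out dt/(V₀ + 41.300 t); integrating gives ln(m/m₀) = −(Q_out/(Q_in−Q_out)) ln(V/V₀).
m = m₀ (V₀/V)^(Q_out/(Q_in−Q_out)) = 53.5 × (995/1610.4)^(0.99758) = 33.095 g.

33.1 g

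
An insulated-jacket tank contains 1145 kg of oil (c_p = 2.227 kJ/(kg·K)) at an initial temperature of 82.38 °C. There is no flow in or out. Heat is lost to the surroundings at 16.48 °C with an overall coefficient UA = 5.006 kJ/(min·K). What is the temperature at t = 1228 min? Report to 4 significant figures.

22.39 °C

M c_p dT/dt = −UA(T − T_amb).
dT/dt = (T_ss − T)/τ with T_ss = T_amb = 16.4800 °C, τ = M c_p/UA = 1145·2.227/5.006 = 509.372 min.
Integrating: T(t) = T_ss + (T₀ − T_ss) e^(−t/τ).
T(1228) = 16.4800 + (65.9000)·0.0897423 = 22.3940 °C.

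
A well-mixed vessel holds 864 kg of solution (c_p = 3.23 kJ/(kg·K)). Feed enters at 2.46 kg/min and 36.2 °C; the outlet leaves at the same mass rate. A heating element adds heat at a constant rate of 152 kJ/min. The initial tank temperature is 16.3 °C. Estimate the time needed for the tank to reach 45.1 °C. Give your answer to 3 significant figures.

470 min

M c_p dT/dt = ṁ c_p (T_in − T) + Q̇.
τ = M/ṁ = 351.22 min; T_ss = T_in + Q̇/(ṁ c_p) = 55.330 °C.
T(t) = T_ss + (T₀ − T_ss) e^(−t/τ). Set T = 45.1:
e^(−t/τ) = (45.1 − 55.330)/(16.3 − 55.330) = 0.26210
t = −351.22 · ln(0.26210) = 470.30 min.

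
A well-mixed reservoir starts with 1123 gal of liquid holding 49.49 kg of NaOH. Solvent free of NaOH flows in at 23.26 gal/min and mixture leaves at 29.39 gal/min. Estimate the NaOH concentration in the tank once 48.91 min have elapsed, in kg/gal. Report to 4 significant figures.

Let m(t) be the amount of NaOH. Volume: V(t) = V₀ + (Q_in − Q_out) t = 1123 − 6.13000 t; V(48.91) = 823.182 gal.
Species balance (pure solvent in): dm/dt = −Q_out · m/V(t).
dm/m = −Q_out dt/(V₀ − 6.13000 t); integrating gives ln(m/m₀) = −(Q_out/(Q_in−Q_out)) ln(V/V₀).
m = m₀ (V₀/V)^(Q_out/(Q_in−Q_out)) = 49.49 × (1123/823.182)^(-4.79445) = 11.1641 kg.
C = m/V = 11.1641/823.182 = 0.0135621 kg/gal.

0.01356 kg/gal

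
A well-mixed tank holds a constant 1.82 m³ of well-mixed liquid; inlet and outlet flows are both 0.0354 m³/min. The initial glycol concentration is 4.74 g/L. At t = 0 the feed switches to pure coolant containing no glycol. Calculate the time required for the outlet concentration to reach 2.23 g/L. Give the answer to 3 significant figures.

Mass balance on the solute (V constant): V dC/dt = Q(C_in − C), so τ = V/Q = 51.412 min.
C(t) = C_in + (C₀ − C_in) e^(−t/τ). Set C = 2.23 and solve for t:
e^(−t/τ) = (C − C_in)/(C₀ − C_in) = (2.23 − 0)/(4.74 − 0) = 0.47046
t = −τ ln(…) = 51.412 × 0.75404 = 38.767 min.

38.8 min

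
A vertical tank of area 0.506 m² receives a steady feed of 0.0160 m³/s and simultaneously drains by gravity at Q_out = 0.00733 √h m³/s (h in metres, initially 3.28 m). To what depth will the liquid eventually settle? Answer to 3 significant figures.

4.76 m

Level balance: A dh/dt = 0.0160 − 0.00733 √h. Setting dh/dt = 0:
Q_in = 0.00733 √h_ss ⇒ √h_ss = 0.0160/0.00733 = 2.1828.
h_ss = 2.1828² = 4.7647 m. (Since h₀ = 3.28 m < h_ss, the level will rise toward this value.)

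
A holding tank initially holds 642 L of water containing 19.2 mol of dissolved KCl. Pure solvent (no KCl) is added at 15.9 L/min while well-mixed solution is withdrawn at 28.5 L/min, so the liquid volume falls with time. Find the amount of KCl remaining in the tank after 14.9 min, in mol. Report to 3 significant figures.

Total volume: dV/dt = Q_in − Q_out = -12.600 L/min, so V(t) = 642 − 12.600 t and V(14.9) = 454.26 L.
Species balance (pure solvent in): dm/dt = −Q_out · m/V(t).
Separate: dm/m = −Q_out dt/V(t) ⇒ ln(m/m₀) = −(Q_out/(Q_in−Q_out)) ln(V/V₀).
m = m₀ (V₀/V)^(Q_out/(Q_in−Q_out)) = 19.2 × (642/454.26)^(-2.2619) = 8.7800 mol.

8.78 mol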